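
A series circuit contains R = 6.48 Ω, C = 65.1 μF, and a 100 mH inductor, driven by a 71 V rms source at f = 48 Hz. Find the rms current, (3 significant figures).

ω = 2πf = 301.6 rad/s
X_L = ωL = 30.2 Ω
X_C = 1/(ωC) = 50.9 Ω
Net reactance X = X_L − X_C = -20.8 Ω
Z = 6.48 − j20.8 Ω
|Z| = √(6.48² + 20.8²) = 21.8 Ω
I = V/|Z| = 71/21.8 = 3.26 A

3.26 A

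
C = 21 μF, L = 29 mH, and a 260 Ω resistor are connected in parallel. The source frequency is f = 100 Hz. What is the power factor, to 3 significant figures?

ω = 2πf = 628.3 rad/s
X_L = ωL = 18.2 Ω
X_C = 1/(ωC) = 75.8 Ω
Parallel: admittances add. Y = 1/R + 1/(jωL) + jωC
Y = (0.00385 − j0.0417) S
|Y| = 0.0419 S → |Z| = 1/|Y| = 23.9 Ω, ∠Z = −∠Y = 84.7°
cos φ = cos(84.7°) = 0.0919

0.0919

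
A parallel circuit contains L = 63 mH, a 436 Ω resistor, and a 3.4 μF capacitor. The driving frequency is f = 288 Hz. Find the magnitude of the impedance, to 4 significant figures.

ω = 2πf = 1810 rad/s
X_L = ωL = 114.0 Ω
X_C = 1/(ωC) = 162.5 Ω
Parallel: admittances add. Y = 1/R + 1/(jωL) + jωC
Y = (0.002294 − j0.002619) S
|Y| = 0.003482 S → |Z| = 1/|Y| = 287.2 Ω, ∠Z = −∠Y = 48.79°

287.2 Ω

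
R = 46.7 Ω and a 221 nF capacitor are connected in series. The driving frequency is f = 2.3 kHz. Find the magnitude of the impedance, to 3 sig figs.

317 Ω

ω = 2πf = 14450 rad/s
X_C = 1/(ωC) = 313 Ω
Z = 46.7 − j313 Ω
|Z| = √(46.7² + 313²) = 317 Ω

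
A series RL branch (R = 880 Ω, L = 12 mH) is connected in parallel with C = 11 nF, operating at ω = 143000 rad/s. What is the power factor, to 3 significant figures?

X_L = ωL = 1720 Ω
X_C = 1/(ωC) = 636 Ω
Branch 1 (R+jX_L): Z₁ = 880 + j1720 Ω, |Z₁| = 1930 Ω
Branch 2 (−jX_C): Z₂ = −j636 Ω
Parallel: Z = Z₁Z₂/(Z₁+Z₂), |Z| = 880 Ω, ∠Z = -78.0°
cos φ = cos(-78.0°) = 0.208

0.208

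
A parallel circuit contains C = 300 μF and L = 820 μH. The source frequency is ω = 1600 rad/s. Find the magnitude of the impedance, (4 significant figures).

X_L = ωL = 1.312 Ω
X_C = 1/(ωC) = 2.083 Ω
Parallel: admittances add. Y = 1/(jωL) + jωC
Y = (0 − j0.2822) S
|Y| = 0.2822 S → |Z| = 1/|Y| = 3.544 Ω, ∠Z = −∠Y = 90.00°

3.544 Ω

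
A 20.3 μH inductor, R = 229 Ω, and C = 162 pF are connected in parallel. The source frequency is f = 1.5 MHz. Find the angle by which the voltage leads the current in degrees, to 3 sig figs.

40.3°

ω = 2πf = 9.425e+06 rad/s
X_L = ωL = 191 Ω
X_C = 1/(ωC) = 655 Ω
Parallel: admittances add. Y = 1/R + 1/(jωL) + jωC
Y = (0.00437 − j0.00370) S
|Y| = 0.00572 S → |Z| = 1/|Y| = 175 Ω, ∠Z = −∠Y = 40.3°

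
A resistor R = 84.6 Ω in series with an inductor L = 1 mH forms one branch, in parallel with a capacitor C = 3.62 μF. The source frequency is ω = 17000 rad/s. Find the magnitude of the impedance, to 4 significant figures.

16.57 Ω

X_L = ωL = 17.00 Ω
X_C = 1/(ωC) = 16.25 Ω
Branch 1 (R+jX_L): Z₁ = 84.60 + j17.00 Ω, |Z₁| = 86.29 Ω
Branch 2 (−jX_C): Z₂ = −j16.25 Ω
Parallel: Z = Z₁Z₂/(Z₁+Z₂), |Z| = 16.57 Ω, ∠Z = -79.15°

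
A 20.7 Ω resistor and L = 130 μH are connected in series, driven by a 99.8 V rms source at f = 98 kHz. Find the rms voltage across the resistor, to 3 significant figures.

ω = 2πf = 615800 rad/s
X_L = ωL = 80.0 Ω
Z = 20.7 + j80.0 Ω
|Z| = √(20.7² + 80.0²) = 82.7 Ω
I = V/|Z| = 1.21 A
V_R = I·|Z_R| = 1.21 × 20.7 = 25.0 V

25.0 V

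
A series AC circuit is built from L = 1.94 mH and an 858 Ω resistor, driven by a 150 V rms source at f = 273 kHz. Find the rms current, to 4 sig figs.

43.65 mA

ω = 2πf = 1.715e+06 rad/s
X_L = ωL = 3328 Ω
Z = 858.0 + j3328 Ω
|Z| = √(858.0² + 3328²) = 3437 Ω
I = V/|Z| = 150/3437 = 43.65 mA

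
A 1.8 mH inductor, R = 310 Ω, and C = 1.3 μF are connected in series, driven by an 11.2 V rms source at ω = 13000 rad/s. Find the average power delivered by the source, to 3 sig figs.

X_L = ωL = 23.4 Ω
X_C = 1/(ωC) = 59.2 Ω
Net reactance X = X_L − X_C = -35.8 Ω
Z = 310 − j35.8 Ω
|Z| = √(310² + 35.8²) = 312 Ω
∠Z = arctan(-35.8/310) = -6.58°
I = V/|Z| = 35.9 mA
P = VI cos φ = 11.2 × 0.0359 × cos(-6.58°) = 399 mW

399 mW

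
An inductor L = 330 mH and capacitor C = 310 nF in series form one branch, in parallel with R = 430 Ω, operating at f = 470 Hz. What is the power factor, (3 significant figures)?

0.264

ω = 2πf = 2953 rad/s
X_L = ωL = 975 Ω
X_C = 1/(ωC) = 1090 Ω
Branch 1: Z₁ = R = 430 Ω
Branch 2 (series LC): Z₂ = j(X_L − X_C) = −j118 Ω
Parallel: Z = Z₁Z₂/(Z₁+Z₂), |Z| = 114 Ω, ∠Z = -74.7°
cos φ = cos(-74.7°) = 0.264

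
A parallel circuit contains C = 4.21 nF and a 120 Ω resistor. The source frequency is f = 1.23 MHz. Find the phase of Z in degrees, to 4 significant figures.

-75.63°

ω = 2πf = 7.728e+06 rad/s
X_C = 1/(ωC) = 30.73 Ω
Parallel: admittances add. Y = 1/R + jωC
Y = (0.008333 + j0.03254) S
|Y| = 0.03359 S → |Z| = 1/|Y| = 29.77 Ω, ∠Z = −∠Y = -75.63°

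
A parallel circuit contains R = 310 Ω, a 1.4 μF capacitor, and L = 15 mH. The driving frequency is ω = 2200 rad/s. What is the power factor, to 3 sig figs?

0.118

X_L = ωL = 33.0 Ω
X_C = 1/(ωC) = 325 Ω
Parallel: admittances add. Y = 1/R + 1/(jωL) + jωC
Y = (0.00323 − j0.0272) S
|Y| = 0.0274 S → |Z| = 1/|Y| = 36.5 Ω, ∠Z = −∠Y = 83.2°
cos φ = cos(83.2°) = 0.118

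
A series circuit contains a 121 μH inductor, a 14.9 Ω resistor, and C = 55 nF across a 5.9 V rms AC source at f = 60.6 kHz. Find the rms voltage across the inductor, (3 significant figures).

18.1 V

ω = 2πf = 380800 rad/s
X_L = ωL = 46.1 Ω
X_C = 1/(ωC) = 47.8 Ω
Net reactance X = X_L − X_C = -1.68 Ω
Z = 14.9 − j1.68 Ω
|Z| = √(14.9² + 1.68²) = 15.0 Ω
I = V/|Z| = 393 mA
V_L = I·|Z_L| = 0.393 × 46.1 = 18.1 V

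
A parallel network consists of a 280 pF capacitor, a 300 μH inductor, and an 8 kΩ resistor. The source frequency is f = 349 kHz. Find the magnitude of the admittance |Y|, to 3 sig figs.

915 μS

ω = 2πf = 2.193e+06 rad/s
X_L = ωL = 658 Ω
X_C = 1/(ωC) = 1630 Ω
Parallel: admittances add. Y = 1/R + 1/(jωL) + jωC
Y = (0.000125 − j0.000906) S
|Y| = 0.000915 S → |Z| = 1/|Y| = 1090 Ω, ∠Z = −∠Y = 82.1°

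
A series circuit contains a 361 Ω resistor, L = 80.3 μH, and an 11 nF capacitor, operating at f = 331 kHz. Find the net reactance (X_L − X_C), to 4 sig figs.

ω = 2πf = 2.08e+06 rad/s
X_L = ωL = 167.0 Ω
X_C = 1/(ωC) = 43.71 Ω
X = 167.0 − 43.71 = 123.3 Ω

123.3 Ω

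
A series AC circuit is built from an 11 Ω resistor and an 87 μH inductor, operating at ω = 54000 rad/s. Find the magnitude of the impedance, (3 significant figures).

X_L = ωL = 4.70 Ω
Z = 11.0 + j4.70 Ω
|Z| = √(11.0² + 4.70²) = 12.0 Ω

12.0 Ω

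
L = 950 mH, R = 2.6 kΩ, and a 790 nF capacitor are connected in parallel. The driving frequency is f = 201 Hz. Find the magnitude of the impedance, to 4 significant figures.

ω = 2πf = 1263 rad/s
X_L = ωL = 1200 Ω
X_C = 1/(ωC) = 1002 Ω
Parallel: admittances add. Y = 1/R + 1/(jωL) + jωC
Y = (0.0003846 + j0.0001642) S
|Y| = 0.0004182 S → |Z| = 1/|Y| = 2391 Ω, ∠Z = −∠Y = -23.12°

2391 Ω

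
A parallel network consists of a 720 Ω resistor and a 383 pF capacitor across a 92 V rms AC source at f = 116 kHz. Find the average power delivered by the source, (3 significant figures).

11.8 W

ω = 2πf = 728800 rad/s
X_C = 1/(ωC) = 3580 Ω
Parallel: admittances add. Y = 1/R + jωC
Y = (0.00139 + j0.000279) S
|Y| = 0.00142 S → |Z| = 1/|Y| = 706 Ω, ∠Z = −∠Y = -11.4°
I = V/|Z| = 130 mA
P = VI cos φ = 92 × 0.130 × cos(-11.4°) = 11.8 W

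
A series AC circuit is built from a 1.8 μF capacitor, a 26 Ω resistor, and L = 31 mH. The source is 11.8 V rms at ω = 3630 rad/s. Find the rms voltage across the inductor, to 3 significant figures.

X_L = ωL = 113 Ω
X_C = 1/(ωC) = 153 Ω
Net reactance X = X_L − X_C = -40.5 Ω
Z = 26.0 − j40.5 Ω
|Z| = √(26.0² + 40.5²) = 48.1 Ω
I = V/|Z| = 245 mA
V_L = I·|Z_L| = 0.245 × 113 = 27.6 V

27.6 V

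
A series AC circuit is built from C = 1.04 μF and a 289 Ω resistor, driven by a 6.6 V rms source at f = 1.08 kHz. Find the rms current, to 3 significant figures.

ω = 2πf = 6786 rad/s
X_C = 1/(ωC) = 142 Ω
Z = 289 − j142 Ω
|Z| = √(289² + 142²) = 322 Ω
I = V/|Z| = 6.6/322 = 20.5 mA

20.5 mA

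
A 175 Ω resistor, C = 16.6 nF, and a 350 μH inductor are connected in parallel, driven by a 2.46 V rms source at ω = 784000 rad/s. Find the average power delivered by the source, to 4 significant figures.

X_L = ωL = 274.4 Ω
X_C = 1/(ωC) = 76.84 Ω
Parallel: admittances add. Y = 1/R + 1/(jωL) + jωC
Y = (0.005714 + j0.009370) S
|Y| = 0.01098 S → |Z| = 1/|Y| = 91.12 Ω, ∠Z = −∠Y = -58.62°
I = V/|Z| = 27.00 mA
P = VI cos φ = 2.46 × 0.02700 × cos(-58.62°) = 34.58 mW

34.58 mW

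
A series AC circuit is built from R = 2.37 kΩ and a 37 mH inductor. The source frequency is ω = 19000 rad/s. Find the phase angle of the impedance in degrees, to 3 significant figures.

16.5°

X_L = ωL = 703 Ω
Z = 2370 + j703 Ω
|Z| = √(2370² + 703²) = 2470 Ω
∠Z = arctan(703/2370) = 16.5°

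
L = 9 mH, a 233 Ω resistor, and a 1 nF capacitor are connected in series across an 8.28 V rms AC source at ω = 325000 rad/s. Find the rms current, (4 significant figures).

29.77 mA

X_L = ωL = 2925 Ω
X_C = 1/(ωC) = 3077 Ω
Net reactance X = X_L − X_C = -151.9 Ω
Z = 233.0 − j151.9 Ω
|Z| = √(233.0² + 151.9²) = 278.2 Ω
I = V/|Z| = 8.28/278.2 = 29.77 mA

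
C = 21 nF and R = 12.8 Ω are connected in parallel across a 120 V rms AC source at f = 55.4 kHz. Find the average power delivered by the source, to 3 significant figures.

ω = 2πf = 348100 rad/s
X_C = 1/(ωC) = 137 Ω
Parallel: admittances add. Y = 1/R + jωC
Y = (0.0781 + j0.00731) S
|Y| = 0.0785 S → |Z| = 1/|Y| = 12.7 Ω, ∠Z = −∠Y = -5.35°
I = V/|Z| = 9.42 A
P = VI cos φ = 120 × 9.42 × cos(-5.35°) = 1.12 kW

1.12 kW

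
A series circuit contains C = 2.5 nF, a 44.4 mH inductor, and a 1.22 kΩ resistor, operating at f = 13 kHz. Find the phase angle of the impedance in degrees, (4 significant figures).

-46.16°

ω = 2πf = 81680 rad/s
X_L = ωL = 3627 Ω
X_C = 1/(ωC) = 4897 Ω
Net reactance X = X_L − X_C = -1270 Ω
Z = 1220 − j1270 Ω
|Z| = √(1220² + 1270²) = 1761 Ω
∠Z = arctan(-1270/1220) = -46.16°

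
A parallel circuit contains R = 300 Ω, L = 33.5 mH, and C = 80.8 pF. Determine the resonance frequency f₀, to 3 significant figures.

ω₀ = 1/√(LC) = 1/√(0.0335 × 8.08e-11) = 607800 rad/s
f₀ = ω₀/(2π) = 96.7 kHz

96.7 kHz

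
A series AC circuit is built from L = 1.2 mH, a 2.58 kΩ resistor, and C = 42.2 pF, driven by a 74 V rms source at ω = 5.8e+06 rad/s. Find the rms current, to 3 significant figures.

19.2 mA

X_L = ωL = 6960 Ω
X_C = 1/(ωC) = 4090 Ω
Net reactance X = X_L − X_C = 2870 Ω
Z = 2580 + j2870 Ω
|Z| = √(2580² + 2870²) = 3860 Ω
I = V/|Z| = 74/3860 = 19.2 mA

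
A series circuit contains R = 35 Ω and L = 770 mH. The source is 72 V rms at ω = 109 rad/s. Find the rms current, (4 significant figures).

X_L = ωL = 83.93 Ω
Z = 35.00 + j83.93 Ω
|Z| = √(35.00² + 83.93²) = 90.94 Ω
I = V/|Z| = 72/90.94 = 791.8 mA

791.8 mA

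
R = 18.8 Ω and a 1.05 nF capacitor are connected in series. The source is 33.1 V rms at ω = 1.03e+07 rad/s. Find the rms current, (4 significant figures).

X_C = 1/(ωC) = 92.46 Ω
Z = 18.80 − j92.46 Ω
|Z| = √(18.80² + 92.46²) = 94.36 Ω
I = V/|Z| = 33.1/94.36 = 350.8 mA

350.8 mA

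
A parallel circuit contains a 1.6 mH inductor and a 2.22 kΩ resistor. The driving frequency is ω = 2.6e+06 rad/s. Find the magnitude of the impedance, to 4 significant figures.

1959 Ω

X_L = ωL = 4160 Ω
Parallel: admittances add. Y = 1/R + 1/(jωL)
Y = (0.0004505 − j0.0002404) S
|Y| = 0.0005106 S → |Z| = 1/|Y| = 1959 Ω, ∠Z = −∠Y = 28.09°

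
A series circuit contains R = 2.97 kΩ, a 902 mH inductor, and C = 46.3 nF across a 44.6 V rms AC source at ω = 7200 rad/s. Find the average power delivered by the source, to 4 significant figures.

X_L = ωL = 6494 Ω
X_C = 1/(ωC) = 3000 Ω
Net reactance X = X_L − X_C = 3495 Ω
Z = 2970 + j3495 Ω
|Z| = √(2970² + 3495²) = 4586 Ω
∠Z = arctan(3495/2970) = 49.64°
I = V/|Z| = 9.725 mA
P = VI cos φ = 44.6 × 0.009725 × cos(49.64°) = 280.9 mW

280.9 mW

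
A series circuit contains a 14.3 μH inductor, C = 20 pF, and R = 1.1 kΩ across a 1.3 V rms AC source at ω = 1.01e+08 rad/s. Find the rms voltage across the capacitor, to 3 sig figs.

0.443 V

X_L = ωL = 1440 Ω
X_C = 1/(ωC) = 495 Ω
Net reactance X = X_L − X_C = 949 Ω
Z = 1100 + j949 Ω
|Z| = √(1100² + 949²) = 1450 Ω
I = V/|Z| = 895 μA
V_C = I·|Z_C| = 0.000895 × 495 = 0.443 V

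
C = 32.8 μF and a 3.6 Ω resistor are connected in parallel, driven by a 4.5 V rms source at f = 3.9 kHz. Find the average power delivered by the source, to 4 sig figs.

ω = 2πf = 24500 rad/s
X_C = 1/(ωC) = 1.244 Ω
Parallel: admittances add. Y = 1/R + jωC
Y = (0.2778 + j0.8037) S
|Y| = 0.8504 S → |Z| = 1/|Y| = 1.176 Ω, ∠Z = −∠Y = -70.93°
I = V/|Z| = 3.827 A
P = VI cos φ = 4.5 × 3.827 × cos(-70.93°) = 5.625 W

5.625 W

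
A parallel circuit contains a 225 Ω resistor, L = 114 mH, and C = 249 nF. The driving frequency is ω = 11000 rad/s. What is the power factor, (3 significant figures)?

X_L = ωL = 1250 Ω
X_C = 1/(ωC) = 365 Ω
Parallel: admittances add. Y = 1/R + 1/(jωL) + jωC
Y = (0.00444 + j0.00194) S
|Y| = 0.00485 S → |Z| = 1/|Y| = 206 Ω, ∠Z = −∠Y = -23.6°
cos φ = cos(-23.6°) = 0.916

0.916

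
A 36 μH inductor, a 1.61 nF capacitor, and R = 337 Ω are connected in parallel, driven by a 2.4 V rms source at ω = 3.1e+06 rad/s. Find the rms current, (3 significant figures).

11.9 mA

X_L = ωL = 112 Ω
X_C = 1/(ωC) = 200 Ω
Parallel: admittances add. Y = 1/R + 1/(jωL) + jωC
Y = (0.00297 − j0.00397) S
|Y| = 0.00496 S → |Z| = 1/|Y| = 202 Ω, ∠Z = −∠Y = 53.2°
I = V/|Z| = 2.4/202 = 11.9 mA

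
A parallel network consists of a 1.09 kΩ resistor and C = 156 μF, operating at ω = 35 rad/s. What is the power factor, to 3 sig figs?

X_C = 1/(ωC) = 183 Ω
Parallel: admittances add. Y = 1/R + jωC
Y = (0.000917 + j0.00546) S
|Y| = 0.00554 S → |Z| = 1/|Y| = 181 Ω, ∠Z = −∠Y = -80.5°
cos φ = cos(-80.5°) = 0.166

0.166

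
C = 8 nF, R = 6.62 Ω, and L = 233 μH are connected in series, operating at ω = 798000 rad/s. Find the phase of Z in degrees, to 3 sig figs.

X_L = ωL = 186 Ω
X_C = 1/(ωC) = 157 Ω
Net reactance X = X_L − X_C = 29.3 Ω
Z = 6.62 + j29.3 Ω
|Z| = √(6.62² + 29.3²) = 30.0 Ω
∠Z = arctan(29.3/6.62) = 77.3°

77.3°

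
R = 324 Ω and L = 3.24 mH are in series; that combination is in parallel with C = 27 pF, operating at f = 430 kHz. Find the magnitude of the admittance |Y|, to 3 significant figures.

ω = 2πf = 2.702e+06 rad/s
X_L = ωL = 8750 Ω
X_C = 1/(ωC) = 13700 Ω
Branch 1 (R+jX_L): Z₁ = 324 + j8750 Ω, |Z₁| = 8760 Ω
Branch 2 (−jX_C): Z₂ = −j13700 Ω
Parallel: Z = Z₁Z₂/(Z₁+Z₂), |Z| = 24200 Ω, ∠Z = 84.1°
|Y| = 1/|Z| = 41.3 μS

41.3 μS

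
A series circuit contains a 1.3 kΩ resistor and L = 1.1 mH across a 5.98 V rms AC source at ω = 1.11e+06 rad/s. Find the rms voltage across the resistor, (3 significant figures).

4.36 V

X_L = ωL = 1220 Ω
Z = 1300 + j1220 Ω
|Z| = √(1300² + 1220²) = 1780 Ω
I = V/|Z| = 3.35 mA
V_R = I·|Z_R| = 0.00335 × 1300 = 4.36 V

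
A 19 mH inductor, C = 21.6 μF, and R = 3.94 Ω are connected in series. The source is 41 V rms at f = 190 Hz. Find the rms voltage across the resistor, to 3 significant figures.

ω = 2πf = 1194 rad/s
X_L = ωL = 22.7 Ω
X_C = 1/(ωC) = 38.8 Ω
Net reactance X = X_L − X_C = -16.1 Ω
Z = 3.94 − j16.1 Ω
|Z| = √(3.94² + 16.1²) = 16.6 Ω
I = V/|Z| = 2.47 A
V_R = I·|Z_R| = 2.47 × 3.94 = 9.75 V

9.75 V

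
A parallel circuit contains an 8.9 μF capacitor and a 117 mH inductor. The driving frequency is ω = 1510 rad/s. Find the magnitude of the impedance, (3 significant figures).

X_L = ωL = 177 Ω
X_C = 1/(ωC) = 74.4 Ω
Parallel: admittances add. Y = 1/(jωL) + jωC
Y = (0 + j0.00778) S
|Y| = 0.00778 S → |Z| = 1/|Y| = 129 Ω, ∠Z = −∠Y = -90.0°

129 Ω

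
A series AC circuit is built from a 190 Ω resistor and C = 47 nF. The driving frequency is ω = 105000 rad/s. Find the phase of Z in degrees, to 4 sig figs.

-46.84°

X_C = 1/(ωC) = 202.6 Ω
Z = 190.0 − j202.6 Ω
|Z| = √(190.0² + 202.6²) = 277.8 Ω
∠Z = arctan(-202.6/190.0) = -46.84°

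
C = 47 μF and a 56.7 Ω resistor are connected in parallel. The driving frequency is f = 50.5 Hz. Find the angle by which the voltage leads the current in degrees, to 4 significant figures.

-40.22°

ω = 2πf = 317.3 rad/s
X_C = 1/(ωC) = 67.05 Ω
Parallel: admittances add. Y = 1/R + jωC
Y = (0.01764 + j0.01491) S
|Y| = 0.02310 S → |Z| = 1/|Y| = 43.30 Ω, ∠Z = −∠Y = -40.22°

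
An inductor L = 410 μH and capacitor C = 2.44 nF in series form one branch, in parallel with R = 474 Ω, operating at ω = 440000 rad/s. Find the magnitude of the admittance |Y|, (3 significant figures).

2.49 mS

X_L = ωL = 180 Ω
X_C = 1/(ωC) = 931 Ω
Branch 1: Z₁ = R = 474 Ω
Branch 2 (series LC): Z₂ = j(X_L − X_C) = −j751 Ω
Parallel: Z = Z₁Z₂/(Z₁+Z₂), |Z| = 401 Ω, ∠Z = -32.3°
|Y| = 1/|Z| = 2.49 mS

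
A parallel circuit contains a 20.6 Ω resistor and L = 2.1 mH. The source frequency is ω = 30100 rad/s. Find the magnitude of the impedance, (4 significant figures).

19.59 Ω

X_L = ωL = 63.21 Ω
Parallel: admittances add. Y = 1/R + 1/(jωL)
Y = (0.04854 − j0.01582) S
|Y| = 0.05106 S → |Z| = 1/|Y| = 19.59 Ω, ∠Z = −∠Y = 18.05°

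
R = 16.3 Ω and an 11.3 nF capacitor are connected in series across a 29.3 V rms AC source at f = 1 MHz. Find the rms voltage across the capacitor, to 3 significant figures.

ω = 2πf = 6.283e+06 rad/s
X_C = 1/(ωC) = 14.1 Ω
Z = 16.3 − j14.1 Ω
|Z| = √(16.3² + 14.1²) = 21.5 Ω
I = V/|Z| = 1.36 A
V_C = I·|Z_C| = 1.36 × 14.1 = 19.2 V

19.2 V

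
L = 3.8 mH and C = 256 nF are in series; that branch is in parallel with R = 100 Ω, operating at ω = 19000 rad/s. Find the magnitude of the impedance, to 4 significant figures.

80.01 Ω

X_L = ωL = 72.20 Ω
X_C = 1/(ωC) = 205.6 Ω
Branch 1: Z₁ = R = 100.0 Ω
Branch 2 (series LC): Z₂ = j(X_L − X_C) = −j133.4 Ω
Parallel: Z = Z₁Z₂/(Z₁+Z₂), |Z| = 80.01 Ω, ∠Z = -36.86°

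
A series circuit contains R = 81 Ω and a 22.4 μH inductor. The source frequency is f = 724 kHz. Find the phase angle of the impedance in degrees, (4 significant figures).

ω = 2πf = 4.549e+06 rad/s
X_L = ωL = 101.9 Ω
Z = 81.00 + j101.9 Ω
|Z| = √(81.00² + 101.9²) = 130.2 Ω
∠Z = arctan(101.9/81.00) = 51.52°

51.52°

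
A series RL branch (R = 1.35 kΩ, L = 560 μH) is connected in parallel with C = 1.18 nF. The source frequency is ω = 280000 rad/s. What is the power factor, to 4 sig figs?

X_L = ωL = 156.8 Ω
X_C = 1/(ωC) = 3027 Ω
Branch 1 (R+jX_L): Z₁ = 1350 + j156.8 Ω, |Z₁| = 1359 Ω
Branch 2 (−jX_C): Z₂ = −j3027 Ω
Parallel: Z = Z₁Z₂/(Z₁+Z₂), |Z| = 1297 Ω, ∠Z = -18.57°
cos φ = cos(-18.57°) = 0.9479

0.9479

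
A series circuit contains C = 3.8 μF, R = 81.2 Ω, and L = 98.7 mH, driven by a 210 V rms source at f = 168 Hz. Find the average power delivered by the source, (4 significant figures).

ω = 2πf = 1056 rad/s
X_L = ωL = 104.2 Ω
X_C = 1/(ωC) = 249.3 Ω
Net reactance X = X_L − X_C = -145.1 Ω
Z = 81.20 − j145.1 Ω
|Z| = √(81.20² + 145.1²) = 166.3 Ω
∠Z = arctan(-145.1/81.20) = -60.77°
I = V/|Z| = 1.263 A
P = VI cos φ = 210 × 1.263 × cos(-60.77°) = 129.5 W

129.5 W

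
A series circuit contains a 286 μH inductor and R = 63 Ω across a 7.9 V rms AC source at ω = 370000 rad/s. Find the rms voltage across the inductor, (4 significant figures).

6.788 V

X_L = ωL = 105.8 Ω
Z = 63.00 + j105.8 Ω
|Z| = √(63.00² + 105.8²) = 123.2 Ω
I = V/|Z| = 64.15 mA
V_L = I·|Z_L| = 0.06415 × 105.8 = 6.788 V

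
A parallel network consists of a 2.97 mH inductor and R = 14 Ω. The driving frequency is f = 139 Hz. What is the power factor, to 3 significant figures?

ω = 2πf = 873.4 rad/s
X_L = ωL = 2.59 Ω
Parallel: admittances add. Y = 1/R + 1/(jωL)
Y = (0.0714 − j0.386) S
|Y| = 0.392 S → |Z| = 1/|Y| = 2.55 Ω, ∠Z = −∠Y = 79.5°
cos φ = cos(79.5°) = 0.182

0.182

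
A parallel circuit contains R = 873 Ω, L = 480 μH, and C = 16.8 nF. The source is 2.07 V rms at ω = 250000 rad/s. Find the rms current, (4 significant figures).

8.878 mA

X_L = ωL = 120.0 Ω
X_C = 1/(ωC) = 238.1 Ω
Parallel: admittances add. Y = 1/R + 1/(jωL) + jωC
Y = (0.001145 − j0.004133) S
|Y| = 0.004289 S → |Z| = 1/|Y| = 233.1 Ω, ∠Z = −∠Y = 74.51°
I = V/|Z| = 2.07/233.1 = 8.878 mA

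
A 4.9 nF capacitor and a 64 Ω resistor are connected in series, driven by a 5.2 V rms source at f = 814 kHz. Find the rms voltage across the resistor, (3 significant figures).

4.41 V

ω = 2πf = 5.115e+06 rad/s
X_C = 1/(ωC) = 39.9 Ω
Z = 64.0 − j39.9 Ω
|Z| = √(64.0² + 39.9²) = 75.4 Ω
I = V/|Z| = 68.9 mA
V_R = I·|Z_R| = 0.0689 × 64.0 = 4.41 V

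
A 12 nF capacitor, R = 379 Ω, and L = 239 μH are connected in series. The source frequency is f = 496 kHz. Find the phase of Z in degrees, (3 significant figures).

ω = 2πf = 3.116e+06 rad/s
X_L = ωL = 745 Ω
X_C = 1/(ωC) = 26.7 Ω
Net reactance X = X_L − X_C = 718 Ω
Z = 379 + j718 Ω
|Z| = √(379² + 718²) = 812 Ω
∠Z = arctan(718/379) = 62.2°

62.2°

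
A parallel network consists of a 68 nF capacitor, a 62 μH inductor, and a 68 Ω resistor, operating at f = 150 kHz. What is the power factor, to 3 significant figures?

ω = 2πf = 942500 rad/s
X_L = ωL = 58.4 Ω
X_C = 1/(ωC) = 15.6 Ω
Parallel: admittances add. Y = 1/R + 1/(jωL) + jωC
Y = (0.0147 + j0.0470) S
|Y| = 0.0492 S → |Z| = 1/|Y| = 20.3 Ω, ∠Z = −∠Y = -72.6°
cos φ = cos(-72.6°) = 0.299

0.299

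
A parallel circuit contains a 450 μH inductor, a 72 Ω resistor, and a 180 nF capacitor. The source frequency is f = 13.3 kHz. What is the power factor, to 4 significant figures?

0.7689

ω = 2πf = 83570 rad/s
X_L = ωL = 37.60 Ω
X_C = 1/(ωC) = 66.48 Ω
Parallel: admittances add. Y = 1/R + 1/(jωL) + jωC
Y = (0.01389 − j0.01155) S
|Y| = 0.01806 S → |Z| = 1/|Y| = 55.36 Ω, ∠Z = −∠Y = 39.75°
cos φ = cos(39.75°) = 0.7689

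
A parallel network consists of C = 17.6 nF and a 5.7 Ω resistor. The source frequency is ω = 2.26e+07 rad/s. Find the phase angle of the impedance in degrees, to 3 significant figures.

-66.2°

X_C = 1/(ωC) = 2.51 Ω
Parallel: admittances add. Y = 1/R + jωC
Y = (0.175 + j0.398) S
|Y| = 0.435 S → |Z| = 1/|Y| = 2.30 Ω, ∠Z = −∠Y = -66.2°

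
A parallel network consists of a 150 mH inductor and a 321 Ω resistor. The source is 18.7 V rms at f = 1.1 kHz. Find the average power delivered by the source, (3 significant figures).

1.09 W

ω = 2πf = 6912 rad/s
X_L = ωL = 1040 Ω
Parallel: admittances add. Y = 1/R + 1/(jωL)
Y = (0.00312 − j0.000965) S
|Y| = 0.00326 S → |Z| = 1/|Y| = 307 Ω, ∠Z = −∠Y = 17.2°
I = V/|Z| = 61.0 mA
P = VI cos φ = 18.7 × 0.0610 × cos(17.2°) = 1.09 W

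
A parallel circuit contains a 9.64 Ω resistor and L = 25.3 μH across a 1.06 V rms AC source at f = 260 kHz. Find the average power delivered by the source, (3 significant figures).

ω = 2πf = 1.634e+06 rad/s
X_L = ωL = 41.3 Ω
Parallel: admittances add. Y = 1/R + 1/(jωL)
Y = (0.104 − j0.0242) S
|Y| = 0.107 S → |Z| = 1/|Y| = 9.39 Ω, ∠Z = −∠Y = 13.1°
I = V/|Z| = 113 mA
P = VI cos φ = 1.06 × 0.113 × cos(13.1°) = 117 mW

117 mW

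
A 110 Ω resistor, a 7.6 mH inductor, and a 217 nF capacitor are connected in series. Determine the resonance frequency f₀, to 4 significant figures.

ω₀ = 1/√(LC) = 1/√(0.0076 × 2.17e-07) = 24620 rad/s
f₀ = ω₀/(2π) = 3.919 kHz

3.919 kHz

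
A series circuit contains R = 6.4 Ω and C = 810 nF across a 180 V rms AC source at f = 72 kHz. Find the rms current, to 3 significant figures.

ω = 2πf = 452400 rad/s
X_C = 1/(ωC) = 2.73 Ω
Z = 6.40 − j2.73 Ω
|Z| = √(6.40² + 2.73²) = 6.96 Ω
I = V/|Z| = 180/6.96 = 25.9 A

25.9 A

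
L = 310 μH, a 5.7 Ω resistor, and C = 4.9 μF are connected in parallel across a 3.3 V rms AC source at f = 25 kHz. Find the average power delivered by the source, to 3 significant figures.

1.91 W

ω = 2πf = 157100 rad/s
X_L = ωL = 48.7 Ω
X_C = 1/(ωC) = 1.30 Ω
Parallel: admittances add. Y = 1/R + 1/(jωL) + jωC
Y = (0.175 + j0.749) S
|Y| = 0.769 S → |Z| = 1/|Y| = 1.30 Ω, ∠Z = −∠Y = -76.8°
I = V/|Z| = 2.54 A
P = VI cos φ = 3.3 × 2.54 × cos(-76.8°) = 1.91 W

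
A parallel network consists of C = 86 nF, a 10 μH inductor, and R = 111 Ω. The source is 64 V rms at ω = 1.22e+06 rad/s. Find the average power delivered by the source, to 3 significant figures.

36.9 W

X_L = ωL = 12.2 Ω
X_C = 1/(ωC) = 9.53 Ω
Parallel: admittances add. Y = 1/R + 1/(jωL) + jωC
Y = (0.00901 + j0.0230) S
|Y| = 0.0247 S → |Z| = 1/|Y| = 40.6 Ω, ∠Z = −∠Y = -68.6°
I = V/|Z| = 1.58 A
P = VI cos φ = 64 × 1.58 × cos(-68.6°) = 36.9 W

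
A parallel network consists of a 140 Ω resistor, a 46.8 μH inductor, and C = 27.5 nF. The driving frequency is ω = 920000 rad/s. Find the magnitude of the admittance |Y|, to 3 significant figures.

7.44 mS

X_L = ωL = 43.1 Ω
X_C = 1/(ωC) = 39.5 Ω
Parallel: admittances add. Y = 1/R + 1/(jωL) + jωC
Y = (0.00714 + j0.00207) S
|Y| = 0.00744 S → |Z| = 1/|Y| = 134 Ω, ∠Z = −∠Y = -16.2°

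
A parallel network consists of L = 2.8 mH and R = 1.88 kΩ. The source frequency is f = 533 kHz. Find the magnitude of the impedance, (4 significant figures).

1843 Ω

ω = 2πf = 3.349e+06 rad/s
X_L = ωL = 9377 Ω
Parallel: admittances add. Y = 1/R + 1/(jωL)
Y = (0.0005319 − j0.0001066) S
|Y| = 0.0005425 S → |Z| = 1/|Y| = 1843 Ω, ∠Z = −∠Y = 11.34°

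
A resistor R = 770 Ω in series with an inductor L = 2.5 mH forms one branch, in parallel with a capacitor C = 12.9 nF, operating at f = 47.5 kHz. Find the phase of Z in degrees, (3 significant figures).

-78.2°

ω = 2πf = 298500 rad/s
X_L = ωL = 746 Ω
X_C = 1/(ωC) = 260 Ω
Branch 1 (R+jX_L): Z₁ = 770 + j746 Ω, |Z₁| = 1070 Ω
Branch 2 (−jX_C): Z₂ = −j260 Ω
Parallel: Z = Z₁Z₂/(Z₁+Z₂), |Z| = 306 Ω, ∠Z = -78.2°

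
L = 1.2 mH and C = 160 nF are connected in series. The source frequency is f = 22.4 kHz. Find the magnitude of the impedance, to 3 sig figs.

ω = 2πf = 140700 rad/s
X_L = ωL = 169 Ω
X_C = 1/(ωC) = 44.4 Ω
Net reactance X = X_L − X_C = 124 Ω
Z = j124 Ω
|Z| = √(0² + 124²) = 124 Ω

124 Ω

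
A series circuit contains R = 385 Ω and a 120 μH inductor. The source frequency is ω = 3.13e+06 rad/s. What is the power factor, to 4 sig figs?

X_L = ωL = 375.6 Ω
Z = 385.0 + j375.6 Ω
|Z| = √(385.0² + 375.6²) = 537.9 Ω
∠Z = arctan(375.6/385.0) = 44.29°
cos φ = cos(44.29°) = 0.7158

0.7158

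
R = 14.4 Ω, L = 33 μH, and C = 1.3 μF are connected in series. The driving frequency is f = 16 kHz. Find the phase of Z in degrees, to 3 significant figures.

ω = 2πf = 100500 rad/s
X_L = ωL = 3.32 Ω
X_C = 1/(ωC) = 7.65 Ω
Net reactance X = X_L − X_C = -4.33 Ω
Z = 14.4 − j4.33 Ω
|Z| = √(14.4² + 4.33²) = 15.0 Ω
∠Z = arctan(-4.33/14.4) = -16.8°

-16.8°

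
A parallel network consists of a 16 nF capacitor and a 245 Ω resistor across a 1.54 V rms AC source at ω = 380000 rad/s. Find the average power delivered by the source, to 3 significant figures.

9.68 mW

X_C = 1/(ωC) = 164 Ω
Parallel: admittances add. Y = 1/R + jωC
Y = (0.00408 + j0.00608) S
|Y| = 0.00732 S → |Z| = 1/|Y| = 137 Ω, ∠Z = −∠Y = -56.1°
I = V/|Z| = 11.3 mA
P = VI cos φ = 1.54 × 0.0113 × cos(-56.1°) = 9.68 mW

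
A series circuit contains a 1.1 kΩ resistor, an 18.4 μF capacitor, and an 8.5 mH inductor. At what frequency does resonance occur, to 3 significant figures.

402 Hz

ω₀ = 1/√(LC) = 1/√(0.0085 × 1.84e-05) = 2529 rad/s
f₀ = ω₀/(2π) = 402 Hz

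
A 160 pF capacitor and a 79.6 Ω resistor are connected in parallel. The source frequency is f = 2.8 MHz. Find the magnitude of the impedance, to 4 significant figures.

77.67 Ω

ω = 2πf = 1.759e+07 rad/s
X_C = 1/(ωC) = 355.3 Ω
Parallel: admittances add. Y = 1/R + jωC
Y = (0.01256 + j0.002815) S
|Y| = 0.01287 S → |Z| = 1/|Y| = 77.67 Ω, ∠Z = −∠Y = -12.63°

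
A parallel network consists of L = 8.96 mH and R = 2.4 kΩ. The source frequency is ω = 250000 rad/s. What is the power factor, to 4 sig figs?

0.6823

X_L = ωL = 2240 Ω
Parallel: admittances add. Y = 1/R + 1/(jωL)
Y = (0.0004167 − j0.0004464) S
|Y| = 0.0006107 S → |Z| = 1/|Y| = 1638 Ω, ∠Z = −∠Y = 46.97°
cos φ = cos(46.97°) = 0.6823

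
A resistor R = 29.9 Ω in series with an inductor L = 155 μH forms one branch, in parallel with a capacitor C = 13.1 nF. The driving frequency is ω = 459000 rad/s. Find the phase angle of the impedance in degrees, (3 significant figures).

49.8°

X_L = ωL = 71.1 Ω
X_C = 1/(ωC) = 166 Ω
Branch 1 (R+jX_L): Z₁ = 29.9 + j71.1 Ω, |Z₁| = 77.2 Ω
Branch 2 (−jX_C): Z₂ = −j166 Ω
Parallel: Z = Z₁Z₂/(Z₁+Z₂), |Z| = 129 Ω, ∠Z = 49.8°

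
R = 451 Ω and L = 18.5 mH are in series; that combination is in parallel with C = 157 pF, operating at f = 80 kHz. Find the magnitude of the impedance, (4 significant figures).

ω = 2πf = 502700 rad/s
X_L = ωL = 9299 Ω
X_C = 1/(ωC) = 12670 Ω
Branch 1 (R+jX_L): Z₁ = 451.0 + j9299 Ω, |Z₁| = 9310 Ω
Branch 2 (−jX_C): Z₂ = −j12670 Ω
Parallel: Z = Z₁Z₂/(Z₁+Z₂), |Z| = 34670 Ω, ∠Z = 79.61°

34670 Ω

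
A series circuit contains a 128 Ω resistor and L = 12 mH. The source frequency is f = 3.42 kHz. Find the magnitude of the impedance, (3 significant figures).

288 Ω

ω = 2πf = 21490 rad/s
X_L = ωL = 258 Ω
Z = 128 + j258 Ω
|Z| = √(128² + 258²) = 288 Ω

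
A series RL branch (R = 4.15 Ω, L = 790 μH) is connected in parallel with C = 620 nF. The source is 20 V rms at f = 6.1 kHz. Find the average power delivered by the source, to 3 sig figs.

ω = 2πf = 38330 rad/s
X_L = ωL = 30.3 Ω
X_C = 1/(ωC) = 42.1 Ω
Branch 1 (R+jX_L): Z₁ = 4.15 + j30.3 Ω, |Z₁| = 30.6 Ω
Branch 2 (−jX_C): Z₂ = −j42.1 Ω
Parallel: Z = Z₁Z₂/(Z₁+Z₂), |Z| = 103 Ω, ∠Z = 62.8°
I = V/|Z| = 195 mA
P = VI cos φ = 20 × 0.195 × cos(62.8°) = 1.78 W

1.78 W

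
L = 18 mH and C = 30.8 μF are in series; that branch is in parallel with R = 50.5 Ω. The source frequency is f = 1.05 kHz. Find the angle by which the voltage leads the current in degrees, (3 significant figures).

ω = 2πf = 6597 rad/s
X_L = ωL = 119 Ω
X_C = 1/(ωC) = 4.92 Ω
Branch 1: Z₁ = R = 50.5 Ω
Branch 2 (series LC): Z₂ = j(X_L − X_C) = j114 Ω
Parallel: Z = Z₁Z₂/(Z₁+Z₂), |Z| = 46.2 Ω, ∠Z = 23.9°

23.9°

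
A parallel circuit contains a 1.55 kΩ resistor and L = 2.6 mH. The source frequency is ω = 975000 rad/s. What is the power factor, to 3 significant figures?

0.853

X_L = ωL = 2540 Ω
Parallel: admittances add. Y = 1/R + 1/(jωL)
Y = (0.000645 − j0.000394) S
|Y| = 0.000756 S → |Z| = 1/|Y| = 1320 Ω, ∠Z = −∠Y = 31.4°
cos φ = cos(31.4°) = 0.853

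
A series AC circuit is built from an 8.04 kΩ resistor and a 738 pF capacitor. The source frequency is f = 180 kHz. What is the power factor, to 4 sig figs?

ω = 2πf = 1.131e+06 rad/s
X_C = 1/(ωC) = 1198 Ω
Z = 8040 − j1198 Ω
|Z| = √(8040² + 1198²) = 8129 Ω
∠Z = arctan(-1198/8040) = -8.476°
cos φ = cos(-8.476°) = 0.9891

0.9891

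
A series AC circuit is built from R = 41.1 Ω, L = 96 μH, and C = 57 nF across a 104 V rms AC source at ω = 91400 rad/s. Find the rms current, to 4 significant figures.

X_L = ωL = 8.774 Ω
X_C = 1/(ωC) = 191.9 Ω
Net reactance X = X_L − X_C = -183.2 Ω
Z = 41.10 − j183.2 Ω
|Z| = √(41.10² + 183.2²) = 187.7 Ω
I = V/|Z| = 104/187.7 = 554.0 mA

554.0 mA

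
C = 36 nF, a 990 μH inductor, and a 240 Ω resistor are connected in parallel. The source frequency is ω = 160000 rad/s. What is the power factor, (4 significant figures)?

0.9913

X_L = ωL = 158.4 Ω
X_C = 1/(ωC) = 173.6 Ω
Parallel: admittances add. Y = 1/R + 1/(jωL) + jωC
Y = (0.004167 − j0.0005531) S
|Y| = 0.004203 S → |Z| = 1/|Y| = 237.9 Ω, ∠Z = −∠Y = 7.562°
cos φ = cos(7.562°) = 0.9913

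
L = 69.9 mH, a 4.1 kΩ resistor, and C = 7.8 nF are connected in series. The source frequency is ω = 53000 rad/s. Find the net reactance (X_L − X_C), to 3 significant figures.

1290 Ω

X_L = ωL = 3700 Ω
X_C = 1/(ωC) = 2420 Ω
X = 3700 − 2420 = 1290 Ω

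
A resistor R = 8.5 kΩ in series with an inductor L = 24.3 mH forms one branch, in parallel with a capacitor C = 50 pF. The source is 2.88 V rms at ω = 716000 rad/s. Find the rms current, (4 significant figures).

72.07 μA

X_L = ωL = 17400 Ω
X_C = 1/(ωC) = 27930 Ω
Branch 1 (R+jX_L): Z₁ = 8500 + j17400 Ω, |Z₁| = 19360 Ω
Branch 2 (−jX_C): Z₂ = −j27930 Ω
Parallel: Z = Z₁Z₂/(Z₁+Z₂), |Z| = 39960 Ω, ∠Z = 25.06°
I = V/|Z| = 2.88/39960 = 72.07 μA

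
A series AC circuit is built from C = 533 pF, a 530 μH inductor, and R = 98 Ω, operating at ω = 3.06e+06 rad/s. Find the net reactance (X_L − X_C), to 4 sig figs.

X_L = ωL = 1622 Ω
X_C = 1/(ωC) = 613.1 Ω
X = 1622 − 613.1 = 1009 Ω

1009 Ω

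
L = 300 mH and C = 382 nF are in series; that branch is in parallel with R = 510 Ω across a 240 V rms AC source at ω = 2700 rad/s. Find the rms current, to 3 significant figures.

X_L = ωL = 810 Ω
X_C = 1/(ωC) = 970 Ω
Branch 1: Z₁ = R = 510 Ω
Branch 2 (series LC): Z₂ = j(X_L − X_C) = −j160 Ω
Parallel: Z = Z₁Z₂/(Z₁+Z₂), |Z| = 152 Ω, ∠Z = -72.6°
I = V/|Z| = 240/152 = 1.58 A

1.58 A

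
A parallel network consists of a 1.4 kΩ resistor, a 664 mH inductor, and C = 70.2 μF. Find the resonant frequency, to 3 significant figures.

23.3 Hz

ω₀ = 1/√(LC) = 1/√(0.664 × 7.02e-05) = 146.5 rad/s
f₀ = ω₀/(2π) = 23.3 Hz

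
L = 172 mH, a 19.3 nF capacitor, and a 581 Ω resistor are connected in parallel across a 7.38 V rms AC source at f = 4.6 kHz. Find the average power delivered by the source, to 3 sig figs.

ω = 2πf = 28900 rad/s
X_L = ωL = 4970 Ω
X_C = 1/(ωC) = 1790 Ω
Parallel: admittances add. Y = 1/R + 1/(jωL) + jωC
Y = (0.00172 + j0.000357) S
|Y| = 0.00176 S → |Z| = 1/|Y| = 569 Ω, ∠Z = −∠Y = -11.7°
I = V/|Z| = 13.0 mA
P = VI cos φ = 7.38 × 0.0130 × cos(-11.7°) = 93.7 mW

93.7 mW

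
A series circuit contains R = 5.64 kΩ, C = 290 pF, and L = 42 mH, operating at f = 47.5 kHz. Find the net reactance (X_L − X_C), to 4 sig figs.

981.1 Ω

ω = 2πf = 298500 rad/s
X_L = ωL = 12530 Ω
X_C = 1/(ωC) = 11550 Ω
X = 12530 − 11550 = 981.1 Ω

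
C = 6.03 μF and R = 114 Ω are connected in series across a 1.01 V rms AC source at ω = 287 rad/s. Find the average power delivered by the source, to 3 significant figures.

X_C = 1/(ωC) = 578 Ω
Z = 114 − j578 Ω
|Z| = √(114² + 578²) = 589 Ω
∠Z = arctan(-578/114) = -78.8°
I = V/|Z| = 1.71 mA
P = VI cos φ = 1.01 × 0.00171 × cos(-78.8°) = 335 μW

335 μW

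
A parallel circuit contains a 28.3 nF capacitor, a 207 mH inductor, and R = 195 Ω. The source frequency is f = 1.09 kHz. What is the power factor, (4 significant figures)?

0.9951

ω = 2πf = 6849 rad/s
X_L = ωL = 1418 Ω
X_C = 1/(ωC) = 5159 Ω
Parallel: admittances add. Y = 1/R + 1/(jωL) + jωC
Y = (0.005128 − j0.0005116) S
|Y| = 0.005154 S → |Z| = 1/|Y| = 194.0 Ω, ∠Z = −∠Y = 5.697°
cos φ = cos(5.697°) = 0.9951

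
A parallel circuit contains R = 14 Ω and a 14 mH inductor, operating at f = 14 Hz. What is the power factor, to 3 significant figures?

ω = 2πf = 87.96 rad/s
X_L = ωL = 1.23 Ω
Parallel: admittances add. Y = 1/R + 1/(jωL)
Y = (0.0714 − j0.812) S
|Y| = 0.815 S → |Z| = 1/|Y| = 1.23 Ω, ∠Z = −∠Y = 85.0°
cos φ = cos(85.0°) = 0.0876

0.0876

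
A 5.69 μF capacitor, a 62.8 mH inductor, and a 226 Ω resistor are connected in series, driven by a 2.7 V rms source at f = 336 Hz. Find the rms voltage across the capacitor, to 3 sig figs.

0.972 V

ω = 2πf = 2111 rad/s
X_L = ωL = 133 Ω
X_C = 1/(ωC) = 83.2 Ω
Net reactance X = X_L − X_C = 49.3 Ω
Z = 226 + j49.3 Ω
|Z| = √(226² + 49.3²) = 231 Ω
I = V/|Z| = 11.7 mA
V_C = I·|Z_C| = 0.0117 × 83.2 = 0.972 V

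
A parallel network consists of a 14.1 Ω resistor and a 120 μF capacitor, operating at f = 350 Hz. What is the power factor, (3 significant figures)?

0.260

ω = 2πf = 2199 rad/s
X_C = 1/(ωC) = 3.79 Ω
Parallel: admittances add. Y = 1/R + jωC
Y = (0.0709 + j0.264) S
|Y| = 0.273 S → |Z| = 1/|Y| = 3.66 Ω, ∠Z = −∠Y = -75.0°
cos φ = cos(-75.0°) = 0.260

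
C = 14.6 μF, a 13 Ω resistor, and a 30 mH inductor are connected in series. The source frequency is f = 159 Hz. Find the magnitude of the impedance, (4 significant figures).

ω = 2πf = 999.0 rad/s
X_L = ωL = 29.97 Ω
X_C = 1/(ωC) = 68.56 Ω
Net reactance X = X_L − X_C = -38.59 Ω
Z = 13.00 − j38.59 Ω
|Z| = √(13.00² + 38.59²) = 40.72 Ω

40.72 Ω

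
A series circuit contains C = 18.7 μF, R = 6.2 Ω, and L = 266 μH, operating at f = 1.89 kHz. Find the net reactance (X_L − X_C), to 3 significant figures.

ω = 2πf = 11880 rad/s
X_L = ωL = 3.16 Ω
X_C = 1/(ωC) = 4.50 Ω
X = 3.16 − 4.50 = -1.34 Ω

-1.34 Ω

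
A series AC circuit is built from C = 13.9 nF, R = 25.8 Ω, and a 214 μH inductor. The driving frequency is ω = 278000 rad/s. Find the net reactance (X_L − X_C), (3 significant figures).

-199 Ω

X_L = ωL = 59.5 Ω
X_C = 1/(ωC) = 259 Ω
X = 59.5 − 259 = -199 Ω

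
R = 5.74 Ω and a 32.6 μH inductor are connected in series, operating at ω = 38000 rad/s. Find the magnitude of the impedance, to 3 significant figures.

X_L = ωL = 1.24 Ω
Z = 5.74 + j1.24 Ω
|Z| = √(5.74² + 1.24²) = 5.87 Ω

5.87 Ω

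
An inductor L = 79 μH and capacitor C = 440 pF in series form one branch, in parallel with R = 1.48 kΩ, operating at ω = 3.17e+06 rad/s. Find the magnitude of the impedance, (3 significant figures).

X_L = ωL = 250 Ω
X_C = 1/(ωC) = 717 Ω
Branch 1: Z₁ = R = 1480 Ω
Branch 2 (series LC): Z₂ = j(X_L − X_C) = −j467 Ω
Parallel: Z = Z₁Z₂/(Z₁+Z₂), |Z| = 445 Ω, ∠Z = -72.5°

445 Ω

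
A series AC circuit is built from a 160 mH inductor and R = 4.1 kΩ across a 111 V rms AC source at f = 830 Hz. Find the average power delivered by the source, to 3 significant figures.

2.89 W

ω = 2πf = 5215 rad/s
X_L = ωL = 834 Ω
Z = 4100 + j834 Ω
|Z| = √(4100² + 834²) = 4180 Ω
∠Z = arctan(834/4100) = 11.5°
I = V/|Z| = 26.5 mA
P = VI cos φ = 111 × 0.0265 × cos(11.5°) = 2.89 W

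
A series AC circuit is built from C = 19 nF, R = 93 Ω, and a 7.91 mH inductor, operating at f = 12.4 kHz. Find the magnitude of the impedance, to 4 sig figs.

ω = 2πf = 77910 rad/s
X_L = ωL = 616.3 Ω
X_C = 1/(ωC) = 675.5 Ω
Net reactance X = X_L − X_C = -59.25 Ω
Z = 93.00 − j59.25 Ω
|Z| = √(93.00² + 59.25²) = 110.3 Ω

110.3 Ω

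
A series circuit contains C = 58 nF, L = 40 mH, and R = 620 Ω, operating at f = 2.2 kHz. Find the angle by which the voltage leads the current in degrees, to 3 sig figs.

ω = 2πf = 13820 rad/s
X_L = ωL = 553 Ω
X_C = 1/(ωC) = 1250 Ω
Net reactance X = X_L − X_C = -694 Ω
Z = 620 − j694 Ω
|Z| = √(620² + 694²) = 931 Ω
∠Z = arctan(-694/620) = -48.2°

-48.2°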